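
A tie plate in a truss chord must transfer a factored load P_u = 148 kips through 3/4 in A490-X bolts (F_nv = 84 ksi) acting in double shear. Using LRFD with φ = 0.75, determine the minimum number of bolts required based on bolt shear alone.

A_b = π·0.75²/4 = 0.4418 in².
Per-bolt design strength φR_n = 0.75 × 84 × 0.4418 × 2 = 55.67 kips.
n ≥ 148 / 55.67 = 2.659 → use 3 bolts.

3 bolts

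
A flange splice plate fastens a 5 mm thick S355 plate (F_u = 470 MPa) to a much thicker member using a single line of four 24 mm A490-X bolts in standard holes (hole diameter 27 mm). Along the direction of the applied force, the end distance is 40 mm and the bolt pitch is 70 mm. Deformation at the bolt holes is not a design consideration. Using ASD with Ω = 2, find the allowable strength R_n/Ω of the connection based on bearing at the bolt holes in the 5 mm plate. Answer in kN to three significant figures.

274 kN

Per bolt r_n = 1.5 l_c t F_u ≤ 3.0 d t F_u; upper limit = 3.0 × 24 × 5 × 470 / 1000 = 169.2 kN.
Edge bolt: l_c = 40 − 27/2 = 26.5 mm → 1.5 × 26.5 × 5 × 470 / 1000 = 93.41 → r_n = 93.41 kN.
Interior bolts: l_c = 70 − 27 = 43 mm → 1.5 × 43 × 5 × 470 / 1000 = 151.6 → r_n = 151.6 kN.
R_n = 1 × 93.41 + 3 × 151.6 = 548.1 kN.
Allowable strength R_n/Ω = 548.1 / 2 = 274 kN.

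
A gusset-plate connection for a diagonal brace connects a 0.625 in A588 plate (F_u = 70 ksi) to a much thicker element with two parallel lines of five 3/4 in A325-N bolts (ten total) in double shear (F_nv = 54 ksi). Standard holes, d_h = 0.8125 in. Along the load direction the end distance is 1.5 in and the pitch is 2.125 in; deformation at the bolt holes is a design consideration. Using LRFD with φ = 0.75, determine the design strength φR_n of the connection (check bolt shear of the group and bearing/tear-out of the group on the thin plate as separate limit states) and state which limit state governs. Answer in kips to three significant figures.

358 kips (bolt shear governs)

Bolt shear: A_b = π·0.75²/4 = 0.4418 in²; R_n = 54 × 0.4418 × 10 × 2 = 477.1 kips → 0.75 × 477.1 = 358 kips.
Bearing (1.2 l_c t F_u ≤ 2.4 d t F_u): upper limit = 2.4·0.75·0.625·70 = 78.75 kips.
  Edge l_c = 1.5 − 0.8125/2 = 1.094 → r_n = 57.42 kips; interior l_c = 2.125 − 0.8125 = 1.312 → r_n = 68.91 kips.
  R_n,bearing = 2·57.42 + 8·68.91 = 666.1 kips → 0.75 × 666.1 = 500 kips.
Bolt shear governs: 358 kips.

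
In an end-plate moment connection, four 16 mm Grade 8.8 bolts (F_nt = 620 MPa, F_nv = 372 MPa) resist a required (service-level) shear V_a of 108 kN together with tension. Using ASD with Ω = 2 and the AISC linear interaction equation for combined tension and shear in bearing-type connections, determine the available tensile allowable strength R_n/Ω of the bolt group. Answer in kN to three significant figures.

A_b = π·16²/4 = 201.1 mm²; f_rv = 108 × 1000 / (4 × 201.1) = 134.3 MPa.
F'_nt = 1.3 F_nt − (Ω F_nt / F_nv) f_rv = 1.3·620 − (2·620/372)·134.3 = 358.4 MPa, capped at F_nt → F'_nt = 358.4 MPa.
R_n = F'_nt · A_b · n = 358.4 × 201.1 × 4 / 1000 = 288.2 kN.
Allowable strength R_n/Ω = 288.2 / 2 = 144 kN.

144 kN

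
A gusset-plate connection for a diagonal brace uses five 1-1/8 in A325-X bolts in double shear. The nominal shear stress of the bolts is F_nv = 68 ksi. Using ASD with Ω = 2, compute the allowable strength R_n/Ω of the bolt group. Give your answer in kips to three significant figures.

338 kips

A_b = π × 1.125² / 4 = 0.994 in².
R_n = F_nv · A_b · n · n_s = 68 × 0.994 × 5 × 2 = 675.9 kips.
Allowable strength R_n/Ω = 675.9 / 2 = 338 kips.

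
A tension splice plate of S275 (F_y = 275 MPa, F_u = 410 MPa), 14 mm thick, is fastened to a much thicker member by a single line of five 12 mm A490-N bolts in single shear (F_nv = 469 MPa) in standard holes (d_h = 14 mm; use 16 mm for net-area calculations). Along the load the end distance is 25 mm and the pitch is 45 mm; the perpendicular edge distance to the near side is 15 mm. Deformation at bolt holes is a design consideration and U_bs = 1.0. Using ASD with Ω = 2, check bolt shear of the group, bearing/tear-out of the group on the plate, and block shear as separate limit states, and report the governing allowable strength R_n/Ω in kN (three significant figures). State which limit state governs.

Bolt shear: A_b = π·12²/4 = 113.1 mm²; R_n = 469 × 113.1 × 5 × 1 / 1000 = 265.2 kN → 265.2 / 2 = 133 kN.
Bearing: edge l_c = 18, r_n = 124 kN; interior l_c = 31, r_n = 165.3 kN; R_n = 124 + 4·165.3 = 785.2 kN → 393 kN.
Block shear: A_gv = 2870, A_nv = 1862, A_nt = 98 mm²; R_n = min(0.6F_uA_nv, 0.6F_yA_gv) + U_bs·F_u·A_nt = 498.2 kN → 249 kN.
Bolt shear governs: 133 kN.

133 kN (bolt shear governs)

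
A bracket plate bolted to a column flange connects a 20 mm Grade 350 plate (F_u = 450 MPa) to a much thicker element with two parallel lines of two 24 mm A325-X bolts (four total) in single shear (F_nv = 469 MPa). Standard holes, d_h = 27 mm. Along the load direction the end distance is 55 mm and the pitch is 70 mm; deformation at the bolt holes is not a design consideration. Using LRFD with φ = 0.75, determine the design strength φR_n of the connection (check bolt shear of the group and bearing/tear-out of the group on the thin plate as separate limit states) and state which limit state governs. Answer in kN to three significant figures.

637 kN (bolt shear governs)

Bolt shear: A_b = π·24²/4 = 452.4 mm²; R_n = 469 × 452.4 × 4 × 1 / 1000 = 848.7 kN → 0.75 × 848.7 = 637 kN.
Bearing (1.5 l_c t F_u ≤ 3.0 d t F_u): upper limit = 3.0·24·20·450 / 1000 = 648 kN.
  Edge l_c = 55 − 27/2 = 41.5 → r_n = 560.2 kN; interior l_c = 70 − 27 = 43 → r_n = 580.5 kN.
  R_n,bearing = 2·560.2 + 2·580.5 = 2282 kN → 0.75 × 2282 = 1710 kN.
Bolt shear governs: 637 kN.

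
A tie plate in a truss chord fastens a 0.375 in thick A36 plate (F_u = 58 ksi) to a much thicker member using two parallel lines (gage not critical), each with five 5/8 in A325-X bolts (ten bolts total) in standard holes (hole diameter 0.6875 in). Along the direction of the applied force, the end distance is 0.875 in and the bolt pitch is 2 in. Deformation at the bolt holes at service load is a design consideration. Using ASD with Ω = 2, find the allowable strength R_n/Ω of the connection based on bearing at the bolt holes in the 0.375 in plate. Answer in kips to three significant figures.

144 kips

Per bolt r_n = 1.2 l_c t F_u ≤ 2.4 d t F_u; upper limit = 2.4 × 0.625 × 0.375 × 58 = 32.62 kips.
Edge bolt: l_c = 0.875 − 0.6875/2 = 0.5312 in → 1.2 × 0.5312 × 0.375 × 58 = 13.87 → r_n = 13.87 kips.
Interior bolts: l_c = 2 − 0.6875 = 1.312 in → 1.2 × 1.312 × 0.375 × 58 = 34.26 → r_n = 32.62 kips.
R_n = 2 × 13.87 + 8 × 32.62 = 288.7 kips.
Allowable strength R_n/Ω = 288.7 / 2 = 144 kips.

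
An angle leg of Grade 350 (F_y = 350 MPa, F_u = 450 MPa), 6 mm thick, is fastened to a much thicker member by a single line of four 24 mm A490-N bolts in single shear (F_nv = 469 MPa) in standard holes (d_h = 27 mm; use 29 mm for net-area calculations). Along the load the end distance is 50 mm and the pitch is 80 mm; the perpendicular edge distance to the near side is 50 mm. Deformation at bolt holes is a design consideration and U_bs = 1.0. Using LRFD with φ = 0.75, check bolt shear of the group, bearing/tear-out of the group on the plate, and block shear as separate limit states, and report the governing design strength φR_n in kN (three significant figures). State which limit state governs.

301 kN (block shear governs)

Bolt shear: A_b = π·24²/4 = 452.4 mm²; R_n = 469 × 452.4 × 4 × 1 / 1000 = 848.7 kN → 0.75 × 848.7 = 637 kN.
Bearing: edge l_c = 36.5, r_n = 118.3 kN; interior l_c = 53, r_n = 155.5 kN; R_n = 118.3 + 3·155.5 = 584.8 kN → 439 kN.
Block shear: A_gv = 1740, A_nv = 1131, A_nt = 213 mm²; R_n = min(0.6F_uA_nv, 0.6F_yA_gv) + U_bs·F_u·A_nt = 401.2 kN → 301 kN.
Block shear governs: 301 kN.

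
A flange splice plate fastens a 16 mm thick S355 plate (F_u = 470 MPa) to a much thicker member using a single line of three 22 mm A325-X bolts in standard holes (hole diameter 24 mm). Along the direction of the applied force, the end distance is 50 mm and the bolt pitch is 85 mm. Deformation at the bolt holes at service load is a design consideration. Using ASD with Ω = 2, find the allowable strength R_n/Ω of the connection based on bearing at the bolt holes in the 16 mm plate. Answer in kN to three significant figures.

569 kN

Per bolt r_n = 1.2 l_c t F_u ≤ 2.4 d t F_u; upper limit = 2.4 × 22 × 16 × 470 / 1000 = 397.1 kN.
Edge bolt: l_c = 50 − 24/2 = 38 mm → 1.2 × 38 × 16 × 470 / 1000 = 342.9 → r_n = 342.9 kN.
Interior bolts: l_c = 85 − 24 = 61 mm → 1.2 × 61 × 16 × 470 / 1000 = 550.5 → r_n = 397.1 kN.
R_n = 1 × 342.9 + 2 × 397.1 = 1137 kN.
Allowable strength R_n/Ω = 1137 / 2 = 569 kN.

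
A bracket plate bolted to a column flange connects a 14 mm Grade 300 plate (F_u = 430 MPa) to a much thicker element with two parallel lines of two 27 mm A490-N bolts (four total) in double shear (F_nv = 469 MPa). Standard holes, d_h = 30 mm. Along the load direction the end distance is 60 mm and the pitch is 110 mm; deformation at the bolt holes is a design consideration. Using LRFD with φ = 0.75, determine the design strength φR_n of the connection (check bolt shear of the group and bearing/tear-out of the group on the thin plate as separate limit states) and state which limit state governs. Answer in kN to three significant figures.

1070 kN (bearing governs)

Bolt shear: A_b = π·27²/4 = 572.6 mm²; R_n = 469 × 572.6 × 4 × 2 / 1000 = 2148 kN → 0.75 × 2148 = 1610 kN.
Bearing (1.2 l_c t F_u ≤ 2.4 d t F_u): upper limit = 2.4·27·14·430 / 1000 = 390.1 kN.
  Edge l_c = 60 − 30/2 = 45 → r_n = 325.1 kN; interior l_c = 110 − 30 = 80 → r_n = 390.1 kN.
  R_n,bearing = 2·325.1 + 2·390.1 = 1430 kN → 0.75 × 1430 = 1070 kN.
Bearing governs: 1070 kN.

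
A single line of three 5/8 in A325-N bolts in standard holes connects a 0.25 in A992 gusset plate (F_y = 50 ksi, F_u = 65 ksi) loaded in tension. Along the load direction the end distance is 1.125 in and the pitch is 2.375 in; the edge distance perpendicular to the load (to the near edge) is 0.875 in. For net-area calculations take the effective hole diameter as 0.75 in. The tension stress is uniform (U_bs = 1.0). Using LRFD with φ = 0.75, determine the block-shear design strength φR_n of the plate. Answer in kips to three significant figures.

Shear plane L_v = 1.125 + 2·2.375 = 5.875 in; A_gv = 5.875 × 0.25 = 1.469 in².
A_nv = (5.875 − 2.5·0.75) × 0.25 = 1 in².
A_nt = (0.875 − 0.5·0.75) × 0.25 = 0.125 in².
0.6 F_u A_nv = 39 kips; 0.6 F_y A_gv = 44.06 kips → shear rupture governs the shear term.
R_n = 39 + 1.0 × 65 × 0.125 = 47.12 kips.
Design strength φR_n = 0.75 × 47.12 = 35.3 kips.

35.3 kips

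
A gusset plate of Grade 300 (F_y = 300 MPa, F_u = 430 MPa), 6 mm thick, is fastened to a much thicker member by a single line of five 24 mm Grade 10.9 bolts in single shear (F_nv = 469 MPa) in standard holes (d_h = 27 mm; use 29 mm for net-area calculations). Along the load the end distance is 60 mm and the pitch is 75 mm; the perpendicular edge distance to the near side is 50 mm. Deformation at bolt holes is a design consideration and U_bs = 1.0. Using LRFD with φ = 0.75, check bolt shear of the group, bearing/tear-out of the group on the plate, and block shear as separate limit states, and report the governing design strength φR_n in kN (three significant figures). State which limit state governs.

335 kN (block shear governs)

Bolt shear: A_b = π·24²/4 = 452.4 mm²; R_n = 469 × 452.4 × 5 × 1 / 1000 = 1061 kN → 0.75 × 1061 = 796 kN.
Bearing: edge l_c = 46.5, r_n = 144 kN; interior l_c = 48, r_n = 148.6 kN; R_n = 144 + 4·148.6 = 738.4 kN → 554 kN.
Block shear: A_gv = 2160, A_nv = 1377, A_nt = 213 mm²; R_n = min(0.6F_uA_nv, 0.6F_yA_gv) + U_bs·F_u·A_nt = 446.9 kN → 335 kN.
Block shear governs: 335 kN.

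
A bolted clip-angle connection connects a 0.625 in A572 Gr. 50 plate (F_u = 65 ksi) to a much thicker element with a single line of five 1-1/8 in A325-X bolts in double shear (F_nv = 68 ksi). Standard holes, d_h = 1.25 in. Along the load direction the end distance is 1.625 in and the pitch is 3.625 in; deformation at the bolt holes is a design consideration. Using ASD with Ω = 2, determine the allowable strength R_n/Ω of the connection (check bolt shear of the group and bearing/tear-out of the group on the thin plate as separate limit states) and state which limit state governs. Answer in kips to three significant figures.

Bolt shear: A_b = π·1.125²/4 = 0.994 in²; R_n = 68 × 0.994 × 5 × 2 = 675.9 kips → 675.9 / 2 = 338 kips.
Bearing (1.2 l_c t F_u ≤ 2.4 d t F_u): upper limit = 2.4·1.125·0.625·65 = 109.7 kips.
  Edge l_c = 1.625 − 1.25/2 = 1 → r_n = 48.75 kips; interior l_c = 3.625 − 1.25 = 2.375 → r_n = 109.7 kips.
  R_n,bearing = 1·48.75 + 4·109.7 = 487.5 kips → 487.5 / 2 = 244 kips.
Bearing governs: 244 kips.

244 kips (bearing governs)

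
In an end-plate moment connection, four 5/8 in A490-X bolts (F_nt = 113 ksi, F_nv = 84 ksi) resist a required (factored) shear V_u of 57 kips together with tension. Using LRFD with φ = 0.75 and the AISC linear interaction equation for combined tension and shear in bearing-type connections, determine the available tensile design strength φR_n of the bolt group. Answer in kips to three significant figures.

58.5 kips

A_b = π·0.625²/4 = 0.3068 in²; f_rv = 57 / (4 × 0.3068) = 46.45 ksi.
F'_nt = 1.3 F_nt − (F_nt / φF_nv) f_rv = 1.3·113 − (113/(0.75·84))·46.45 = 63.59 ksi, capped at F_nt → F'_nt = 63.59 ksi.
R_n = F'_nt · A_b · n = 63.59 × 0.3068 × 4 = 78.04 kips.
Design strength φR_n = 0.75 × 78.04 = 58.5 kips.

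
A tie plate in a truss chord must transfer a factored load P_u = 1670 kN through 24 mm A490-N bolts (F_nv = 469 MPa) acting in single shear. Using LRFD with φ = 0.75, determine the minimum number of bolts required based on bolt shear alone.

A_b = π·24²/4 = 452.4 mm².
Per-bolt design strength φR_n = 0.75 × 469 × 452.4 × 1 / 1000 = 159.1 kN.
n ≥ 1670 / 159.1 = 10.49 → use 11 bolts.

11 bolts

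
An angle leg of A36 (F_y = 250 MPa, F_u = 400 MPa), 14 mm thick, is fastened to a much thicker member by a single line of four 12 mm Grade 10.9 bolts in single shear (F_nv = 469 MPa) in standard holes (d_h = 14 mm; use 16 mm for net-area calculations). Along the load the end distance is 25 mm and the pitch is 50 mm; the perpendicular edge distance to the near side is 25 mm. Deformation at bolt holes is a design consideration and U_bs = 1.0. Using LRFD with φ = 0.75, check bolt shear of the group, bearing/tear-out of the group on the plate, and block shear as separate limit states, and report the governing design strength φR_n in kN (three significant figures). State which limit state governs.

Bolt shear: A_b = π·12²/4 = 113.1 mm²; R_n = 469 × 113.1 × 4 × 1 / 1000 = 212.2 kN → 0.75 × 212.2 = 159 kN.
Bearing: edge l_c = 18, r_n = 121 kN; interior l_c = 36, r_n = 161.3 kN; R_n = 121 + 3·161.3 = 604.8 kN → 454 kN.
Block shear: A_gv = 2450, A_nv = 1666, A_nt = 238 mm²; R_n = min(0.6F_uA_nv, 0.6F_yA_gv) + U_bs·F_u·A_nt = 462.7 kN → 347 kN.
Bolt shear governs: 159 kN.

159 kN (bolt shear governs)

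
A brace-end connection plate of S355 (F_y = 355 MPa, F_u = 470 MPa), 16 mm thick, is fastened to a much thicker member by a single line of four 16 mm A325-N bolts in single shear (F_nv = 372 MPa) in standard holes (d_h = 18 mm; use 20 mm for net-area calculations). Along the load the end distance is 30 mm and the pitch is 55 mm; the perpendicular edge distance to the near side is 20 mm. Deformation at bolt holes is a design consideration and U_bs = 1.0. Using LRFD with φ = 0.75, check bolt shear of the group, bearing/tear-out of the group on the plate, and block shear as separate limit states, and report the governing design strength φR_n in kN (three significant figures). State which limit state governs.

Bolt shear: A_b = π·16²/4 = 201.1 mm²; R_n = 372 × 201.1 × 4 × 1 / 1000 = 299.2 kN → 0.75 × 299.2 = 224 kN.
Bearing: edge l_c = 21, r_n = 189.5 kN; interior l_c = 37, r_n = 288.8 kN; R_n = 189.5 + 3·288.8 = 1056 kN → 792 kN.
Block shear: A_gv = 3120, A_nv = 2000, A_nt = 160 mm²; R_n = min(0.6F_uA_nv, 0.6F_yA_gv) + U_bs·F_u·A_nt = 639.2 kN → 479 kN.
Bolt shear governs: 224 kN.

224 kN (bolt shear governs)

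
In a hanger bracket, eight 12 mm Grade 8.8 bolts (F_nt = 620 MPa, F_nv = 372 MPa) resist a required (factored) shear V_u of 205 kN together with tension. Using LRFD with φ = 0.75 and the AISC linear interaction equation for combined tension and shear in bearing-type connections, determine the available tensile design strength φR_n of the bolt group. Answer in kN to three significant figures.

205 kN

A_b = π·12²/4 = 113.1 mm²; f_rv = 205 × 1000 / (8 × 113.1) = 226.6 MPa.
F'_nt = 1.3 F_nt − (F_nt / φF_nv) f_rv = 1.3·620 − (620/(0.75·372))·226.6 = 302.5 MPa, capped at F_nt → F'_nt = 302.5 MPa.
R_n = F'_nt · A_b · n = 302.5 × 113.1 × 8 / 1000 = 273.7 kN.
Design strength φR_n = 0.75 × 273.7 = 205 kN.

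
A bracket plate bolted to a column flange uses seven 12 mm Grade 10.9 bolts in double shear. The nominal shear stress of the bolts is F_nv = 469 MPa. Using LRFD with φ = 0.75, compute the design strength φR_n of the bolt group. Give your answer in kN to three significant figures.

A_b = π × 12² / 4 = 113.1 mm².
R_n = F_nv · A_b · n · n_s = 469 × 113.1 × 7 × 2 / 1000 = 742.6 kN.
Design strength φR_n = 0.75 × 742.6 = 557 kN.

557 kN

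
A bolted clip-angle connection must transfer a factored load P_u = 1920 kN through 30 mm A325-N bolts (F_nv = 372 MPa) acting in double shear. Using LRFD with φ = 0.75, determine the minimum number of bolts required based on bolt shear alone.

A_b = π·30²/4 = 706.9 mm².
Per-bolt design strength φR_n = 0.75 × 372 × 706.9 × 2 / 1000 = 394.4 kN.
n ≥ 1920 / 394.4 = 4.868 → use 5 bolts.

5 bolts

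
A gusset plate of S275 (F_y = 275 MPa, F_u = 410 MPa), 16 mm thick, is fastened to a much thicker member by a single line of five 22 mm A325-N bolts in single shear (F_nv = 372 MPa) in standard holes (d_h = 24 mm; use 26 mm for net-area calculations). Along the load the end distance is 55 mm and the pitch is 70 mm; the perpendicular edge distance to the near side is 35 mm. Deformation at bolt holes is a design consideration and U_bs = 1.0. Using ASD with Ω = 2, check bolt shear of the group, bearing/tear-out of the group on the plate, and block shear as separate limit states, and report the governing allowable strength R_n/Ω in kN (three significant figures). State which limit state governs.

Bolt shear: A_b = π·22²/4 = 380.1 mm²; R_n = 372 × 380.1 × 5 × 1 / 1000 = 707 kN → 707 / 2 = 354 kN.
Bearing: edge l_c = 43, r_n = 338.5 kN; interior l_c = 46, r_n = 346.4 kN; R_n = 338.5 + 4·346.4 = 1724 kN → 862 kN.
Block shear: A_gv = 5360, A_nv = 3488, A_nt = 352 mm²; R_n = min(0.6F_uA_nv, 0.6F_yA_gv) + U_bs·F_u·A_nt = 1002 kN → 501 kN.
Bolt shear governs: 354 kN.

354 kN (bolt shear governs)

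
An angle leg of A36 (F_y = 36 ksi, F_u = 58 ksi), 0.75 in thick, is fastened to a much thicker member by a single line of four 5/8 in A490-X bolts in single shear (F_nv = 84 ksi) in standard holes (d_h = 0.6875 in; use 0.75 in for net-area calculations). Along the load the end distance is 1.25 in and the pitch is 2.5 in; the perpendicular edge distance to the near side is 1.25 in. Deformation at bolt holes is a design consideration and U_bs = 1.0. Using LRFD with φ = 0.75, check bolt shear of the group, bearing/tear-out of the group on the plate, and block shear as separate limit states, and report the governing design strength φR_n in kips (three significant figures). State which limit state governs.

Bolt shear: A_b = π·0.625²/4 = 0.3068 in²; R_n = 84 × 0.3068 × 4 × 1 = 103.1 kips → 0.75 × 103.1 = 77.3 kips.
Bearing: edge l_c = 0.9062, r_n = 47.31 kips; interior l_c = 1.812, r_n = 65.25 kips; R_n = 47.31 + 3·65.25 = 243.1 kips → 182 kips.
Block shear: A_gv = 6.562, A_nv = 4.594, A_nt = 0.6562 in²; R_n = min(0.6F_uA_nv, 0.6F_yA_gv) + U_bs·F_u·A_nt = 179.8 kips → 135 kips.
Bolt shear governs: 77.3 kips.

77.3 kips (bolt shear governs)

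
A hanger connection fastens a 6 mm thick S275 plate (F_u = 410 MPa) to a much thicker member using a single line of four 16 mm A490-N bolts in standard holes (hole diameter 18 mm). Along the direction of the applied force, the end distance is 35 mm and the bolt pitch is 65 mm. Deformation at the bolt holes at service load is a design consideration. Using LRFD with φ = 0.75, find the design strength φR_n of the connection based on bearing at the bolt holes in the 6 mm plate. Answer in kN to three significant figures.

270 kN

Per bolt r_n = 1.2 l_c t F_u ≤ 2.4 d t F_u; upper limit = 2.4 × 16 × 6 × 410 / 1000 = 94.46 kN.
Edge bolt: l_c = 35 − 18/2 = 26 mm → 1.2 × 26 × 6 × 410 / 1000 = 76.75 → r_n = 76.75 kN.
Interior bolts: l_c = 65 − 18 = 47 mm → 1.2 × 47 × 6 × 410 / 1000 = 138.7 → r_n = 94.46 kN.
R_n = 1 × 76.75 + 3 × 94.46 = 360.1 kN.
Design strength φR_n = 0.75 × 360.1 = 270 kN.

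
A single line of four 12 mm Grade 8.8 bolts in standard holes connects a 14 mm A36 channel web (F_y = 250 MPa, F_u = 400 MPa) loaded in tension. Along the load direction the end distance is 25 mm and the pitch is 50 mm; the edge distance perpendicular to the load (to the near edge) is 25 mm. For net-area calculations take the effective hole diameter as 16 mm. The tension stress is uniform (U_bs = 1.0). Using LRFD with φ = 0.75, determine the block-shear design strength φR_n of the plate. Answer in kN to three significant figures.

Shear plane L_v = 25 + 3·50 = 175 mm; A_gv = 175 × 14 = 2450 mm².
A_nv = (175 − 3.5·16) × 14 = 1666 mm².
A_nt = (25 − 0.5·16) × 14 = 238 mm².
0.6 F_u A_nv = 399.8 kN; 0.6 F_y A_gv = 367.5 kN → shear yielding governs the shear term.
R_n = 367.5 + 1.0 × 400 × 238 / 1000 = 462.7 kN.
Design strength φR_n = 0.75 × 462.7 = 347 kN.

347 kN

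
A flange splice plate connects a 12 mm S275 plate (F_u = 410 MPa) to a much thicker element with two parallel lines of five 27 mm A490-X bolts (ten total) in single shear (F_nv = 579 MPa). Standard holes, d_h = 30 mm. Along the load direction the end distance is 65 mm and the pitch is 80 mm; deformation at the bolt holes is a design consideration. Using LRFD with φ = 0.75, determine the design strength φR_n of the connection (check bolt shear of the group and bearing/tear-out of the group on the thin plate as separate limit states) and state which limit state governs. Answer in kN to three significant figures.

2210 kN (bearing governs)

Bolt shear: A_b = π·27²/4 = 572.6 mm²; R_n = 579 × 572.6 × 10 × 1 / 1000 = 3315 kN → 0.75 × 3315 = 2490 kN.
Bearing (1.2 l_c t F_u ≤ 2.4 d t F_u): upper limit = 2.4·27·12·410 / 1000 = 318.8 kN.
  Edge l_c = 65 − 30/2 = 50 → r_n = 295.2 kN; interior l_c = 80 − 30 = 50 → r_n = 295.2 kN.
  R_n,bearing = 2·295.2 + 8·295.2 = 2952 kN → 0.75 × 2952 = 2210 kN.
Bearing governs: 2210 kN.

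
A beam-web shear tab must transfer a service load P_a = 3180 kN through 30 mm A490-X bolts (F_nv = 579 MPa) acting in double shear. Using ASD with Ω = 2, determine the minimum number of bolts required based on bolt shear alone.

A_b = π·30²/4 = 706.9 mm².
Per-bolt allowable strength R_n/Ω = 579 × 706.9 × 2 / 1000 / 2 = 409.3 kN.
n ≥ 3180 / 409.3 = 7.77 → use 8 bolts.

8 bolts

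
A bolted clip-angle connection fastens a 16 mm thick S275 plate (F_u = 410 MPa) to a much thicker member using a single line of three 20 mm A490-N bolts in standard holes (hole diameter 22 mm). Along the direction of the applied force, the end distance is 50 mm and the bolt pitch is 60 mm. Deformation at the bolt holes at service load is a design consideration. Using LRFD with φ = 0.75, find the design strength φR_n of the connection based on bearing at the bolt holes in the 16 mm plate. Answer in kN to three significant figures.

679 kN

Per bolt r_n = 1.2 l_c t F_u ≤ 2.4 d t F_u; upper limit = 2.4 × 20 × 16 × 410 / 1000 = 314.9 kN.
Edge bolt: l_c = 50 − 22/2 = 39 mm → 1.2 × 39 × 16 × 410 / 1000 = 307 → r_n = 307 kN.
Interior bolts: l_c = 60 − 22 = 38 mm → 1.2 × 38 × 16 × 410 / 1000 = 299.1 → r_n = 299.1 kN.
R_n = 1 × 307 + 2 × 299.1 = 905.3 kN.
Design strength φR_n = 0.75 × 905.3 = 679 kN.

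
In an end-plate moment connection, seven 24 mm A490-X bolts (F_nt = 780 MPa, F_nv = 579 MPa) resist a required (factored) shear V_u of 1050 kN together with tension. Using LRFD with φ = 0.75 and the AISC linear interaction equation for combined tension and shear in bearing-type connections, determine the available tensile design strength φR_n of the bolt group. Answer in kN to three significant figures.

994 kN

A_b = π·24²/4 = 452.4 mm²; f_rv = 1050 × 1000 / (7 × 452.4) = 331.6 MPa.
F'_nt = 1.3 F_nt − (F_nt / φF_nv) f_rv = 1.3·780 − (780/(0.75·579))·331.6 = 418.4 MPa, capped at F_nt → F'_nt = 418.4 MPa.
R_n = F'_nt · A_b · n = 418.4 × 452.4 × 7 / 1000 = 1325 kN.
Design strength φR_n = 0.75 × 1325 = 994 kN.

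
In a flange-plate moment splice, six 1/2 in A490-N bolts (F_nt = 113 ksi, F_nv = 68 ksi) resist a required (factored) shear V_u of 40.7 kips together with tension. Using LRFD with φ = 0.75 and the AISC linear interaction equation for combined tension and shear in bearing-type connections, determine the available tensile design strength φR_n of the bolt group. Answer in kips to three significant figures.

62.2 kips

A_b = π·0.5²/4 = 0.1963 in²; f_rv = 40.7 / (6 × 0.1963) = 34.55 ksi.
F'_nt = 1.3 F_nt − (F_nt / φF_nv) f_rv = 1.3·113 − (113/(0.75·68))·34.55 = 70.35 ksi, capped at F_nt → F'_nt = 70.35 ksi.
R_n = F'_nt · A_b · n = 70.35 × 0.1963 × 6 = 82.88 kips.
Design strength φR_n = 0.75 × 82.88 = 62.2 kips.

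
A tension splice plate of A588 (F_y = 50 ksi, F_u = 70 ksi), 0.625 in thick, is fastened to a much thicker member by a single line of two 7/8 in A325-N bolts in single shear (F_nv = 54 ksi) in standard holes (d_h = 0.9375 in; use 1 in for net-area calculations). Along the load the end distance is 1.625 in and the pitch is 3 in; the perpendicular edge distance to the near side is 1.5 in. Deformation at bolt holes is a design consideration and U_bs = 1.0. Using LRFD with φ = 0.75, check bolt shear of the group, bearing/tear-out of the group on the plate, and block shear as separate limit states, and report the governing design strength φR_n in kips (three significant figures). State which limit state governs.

Bolt shear: A_b = π·0.875²/4 = 0.6013 in²; R_n = 54 × 0.6013 × 2 × 1 = 64.94 kips → 0.75 × 64.94 = 48.7 kips.
Bearing: edge l_c = 1.156, r_n = 60.7 kips; interior l_c = 2.062, r_n = 91.88 kips; R_n = 60.7 + 1·91.88 = 152.6 kips → 114 kips.
Block shear: A_gv = 2.891, A_nv = 1.953, A_nt = 0.625 in²; R_n = min(0.6F_uA_nv, 0.6F_yA_gv) + U_bs·F_u·A_nt = 125.8 kips → 94.3 kips.
Bolt shear governs: 48.7 kips.

48.7 kips (bolt shear governs)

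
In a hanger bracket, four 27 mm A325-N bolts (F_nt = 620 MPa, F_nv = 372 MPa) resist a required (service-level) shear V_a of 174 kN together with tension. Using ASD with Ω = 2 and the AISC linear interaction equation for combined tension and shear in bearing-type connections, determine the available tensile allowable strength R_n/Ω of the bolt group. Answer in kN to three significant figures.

633 kN

A_b = π·27²/4 = 572.6 mm²; f_rv = 174 × 1000 / (4 × 572.6) = 75.98 MPa.
F'_nt = 1.3 F_nt − (Ω F_nt / F_nv) f_rv = 1.3·620 − (2·620/372)·75.98 = 552.7 MPa, capped at F_nt → F'_nt = 552.7 MPa.
R_n = F'_nt · A_b · n = 552.7 × 572.6 × 4 / 1000 = 1266 kN.
Allowable strength R_n/Ω = 1266 / 2 = 633 kN.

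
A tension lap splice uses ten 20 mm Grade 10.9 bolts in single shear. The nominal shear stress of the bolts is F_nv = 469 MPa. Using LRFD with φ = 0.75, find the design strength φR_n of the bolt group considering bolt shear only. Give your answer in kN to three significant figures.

1110 kN

A_b = π × 20² / 4 = 314.2 mm².
R_n = F_nv · A_b · n · n_s = 469 × 314.2 × 10 × 1 / 1000 = 1473 kN.
Design strength φR_n = 0.75 × 1473 = 1110 kN.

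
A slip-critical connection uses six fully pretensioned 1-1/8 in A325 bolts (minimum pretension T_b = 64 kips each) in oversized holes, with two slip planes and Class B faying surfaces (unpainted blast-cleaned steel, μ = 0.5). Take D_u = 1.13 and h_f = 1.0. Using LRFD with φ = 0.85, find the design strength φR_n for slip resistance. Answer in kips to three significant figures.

R_n = μ · D_u · h_f · T_b · n_s · n_b = 0.5 × 1.13 × 1.0 × 64 × 2 × 6 = 433.9 kips.
Design strength φR_n = 0.85 × 433.9 = 369 kips.

369 kips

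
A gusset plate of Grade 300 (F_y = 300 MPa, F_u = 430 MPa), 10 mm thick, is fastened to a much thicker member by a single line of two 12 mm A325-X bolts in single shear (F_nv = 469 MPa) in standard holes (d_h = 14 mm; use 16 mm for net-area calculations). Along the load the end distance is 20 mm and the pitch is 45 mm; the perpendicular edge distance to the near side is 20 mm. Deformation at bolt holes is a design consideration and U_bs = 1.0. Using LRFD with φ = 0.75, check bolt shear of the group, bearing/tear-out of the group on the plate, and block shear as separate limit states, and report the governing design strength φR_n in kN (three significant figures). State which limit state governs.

Bolt shear: A_b = π·12²/4 = 113.1 mm²; R_n = 469 × 113.1 × 2 × 1 / 1000 = 106.1 kN → 0.75 × 106.1 = 79.6 kN.
Bearing: edge l_c = 13, r_n = 67.08 kN; interior l_c = 31, r_n = 123.8 kN; R_n = 67.08 + 1·123.8 = 190.9 kN → 143 kN.
Block shear: A_gv = 650, A_nv = 410, A_nt = 120 mm²; R_n = min(0.6F_uA_nv, 0.6F_yA_gv) + U_bs·F_u·A_nt = 157.4 kN → 118 kN.
Bolt shear governs: 79.6 kN.

79.6 kN (bolt shear governs)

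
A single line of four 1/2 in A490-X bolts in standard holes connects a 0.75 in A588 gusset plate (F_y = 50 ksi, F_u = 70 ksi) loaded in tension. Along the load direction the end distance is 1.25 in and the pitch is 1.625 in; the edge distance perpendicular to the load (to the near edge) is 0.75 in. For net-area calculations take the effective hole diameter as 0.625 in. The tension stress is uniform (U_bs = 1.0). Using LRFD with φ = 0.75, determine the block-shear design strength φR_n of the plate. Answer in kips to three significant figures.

Shear plane L_v = 1.25 + 3·1.625 = 6.125 in; A_gv = 6.125 × 0.75 = 4.594 in².
A_nv = (6.125 − 3.5·0.625) × 0.75 = 2.953 in².
A_nt = (0.75 − 0.5·0.625) × 0.75 = 0.3281 in².
0.6 F_u A_nv = 124 kips; 0.6 F_y A_gv = 137.8 kips → shear rupture governs the shear term.
R_n = 124 + 1.0 × 70 × 0.3281 = 147 kips.
Design strength φR_n = 0.75 × 147 = 110 kips.

110 kips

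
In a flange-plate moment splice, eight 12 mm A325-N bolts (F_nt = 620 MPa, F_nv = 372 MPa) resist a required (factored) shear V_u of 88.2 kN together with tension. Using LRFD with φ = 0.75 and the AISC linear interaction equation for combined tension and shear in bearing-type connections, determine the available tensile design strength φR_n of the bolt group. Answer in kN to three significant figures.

400 kN

A_b = π·12²/4 = 113.1 mm²; f_rv = 88.2 × 1000 / (8 × 113.1) = 97.48 MPa.
F'_nt = 1.3 F_nt − (F_nt / φF_nv) f_rv = 1.3·620 − (620/(0.75·372))·97.48 = 589.4 MPa, capped at F_nt → F'_nt = 589.4 MPa.
R_n = F'_nt · A_b · n = 589.4 × 113.1 × 8 / 1000 = 533.3 kN.
Design strength φR_n = 0.75 × 533.3 = 400 kN.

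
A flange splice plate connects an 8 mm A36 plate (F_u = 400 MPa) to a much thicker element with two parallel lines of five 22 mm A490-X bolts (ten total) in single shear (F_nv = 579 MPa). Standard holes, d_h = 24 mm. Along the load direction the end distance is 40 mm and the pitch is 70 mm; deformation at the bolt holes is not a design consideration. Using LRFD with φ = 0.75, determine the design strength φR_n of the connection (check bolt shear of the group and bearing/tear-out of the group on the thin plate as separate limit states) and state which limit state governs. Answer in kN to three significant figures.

Bolt shear: A_b = π·22²/4 = 380.1 mm²; R_n = 579 × 380.1 × 10 × 1 / 1000 = 2201 kN → 0.75 × 2201 = 1650 kN.
Bearing (1.5 l_c t F_u ≤ 3.0 d t F_u): upper limit = 3.0·22·8·400 / 1000 = 211.2 kN.
  Edge l_c = 40 − 24/2 = 28 → r_n = 134.4 kN; interior l_c = 70 − 24 = 46 → r_n = 211.2 kN.
  R_n,bearing = 2·134.4 + 8·211.2 = 1958 kN → 0.75 × 1958 = 1470 kN.
Bearing governs: 1470 kN.

1470 kN (bearing governs)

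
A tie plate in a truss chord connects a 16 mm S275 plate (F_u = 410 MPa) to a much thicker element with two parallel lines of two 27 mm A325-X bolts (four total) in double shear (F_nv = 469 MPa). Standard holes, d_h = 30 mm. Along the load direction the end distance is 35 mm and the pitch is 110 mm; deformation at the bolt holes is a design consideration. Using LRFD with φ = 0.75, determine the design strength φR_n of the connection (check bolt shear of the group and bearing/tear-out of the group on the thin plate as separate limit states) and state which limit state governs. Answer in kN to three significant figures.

874 kN (bearing governs)

Bolt shear: A_b = π·27²/4 = 572.6 mm²; R_n = 469 × 572.6 × 4 × 2 / 1000 = 2148 kN → 0.75 × 2148 = 1610 kN.
Bearing (1.2 l_c t F_u ≤ 2.4 d t F_u): upper limit = 2.4·27·16·410 / 1000 = 425.1 kN.
  Edge l_c = 35 − 30/2 = 20 → r_n = 157.4 kN; interior l_c = 110 − 30 = 80 → r_n = 425.1 kN.
  R_n,bearing = 2·157.4 + 2·425.1 = 1165 kN → 0.75 × 1165 = 874 kN.
Bearing governs: 874 kN.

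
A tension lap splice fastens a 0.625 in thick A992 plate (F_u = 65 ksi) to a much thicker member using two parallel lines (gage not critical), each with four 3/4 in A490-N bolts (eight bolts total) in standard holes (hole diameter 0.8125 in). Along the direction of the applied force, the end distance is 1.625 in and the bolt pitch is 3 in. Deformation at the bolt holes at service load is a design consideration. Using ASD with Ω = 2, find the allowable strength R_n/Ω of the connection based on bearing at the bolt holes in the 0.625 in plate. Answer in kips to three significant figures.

Per bolt r_n = 1.2 l_c t F_u ≤ 2.4 d t F_u; upper limit = 2.4 × 0.75 × 0.625 × 65 = 73.12 kips.
Edge bolt: l_c = 1.625 − 0.8125/2 = 1.219 in → 1.2 × 1.219 × 0.625 × 65 = 59.41 → r_n = 59.41 kips.
Interior bolts: l_c = 3 − 0.8125 = 2.188 in → 1.2 × 2.188 × 0.625 × 65 = 106.6 → r_n = 73.12 kips.
R_n = 2 × 59.41 + 6 × 73.12 = 557.6 kips.
Allowable strength R_n/Ω = 557.6 / 2 = 279 kips.

279 kips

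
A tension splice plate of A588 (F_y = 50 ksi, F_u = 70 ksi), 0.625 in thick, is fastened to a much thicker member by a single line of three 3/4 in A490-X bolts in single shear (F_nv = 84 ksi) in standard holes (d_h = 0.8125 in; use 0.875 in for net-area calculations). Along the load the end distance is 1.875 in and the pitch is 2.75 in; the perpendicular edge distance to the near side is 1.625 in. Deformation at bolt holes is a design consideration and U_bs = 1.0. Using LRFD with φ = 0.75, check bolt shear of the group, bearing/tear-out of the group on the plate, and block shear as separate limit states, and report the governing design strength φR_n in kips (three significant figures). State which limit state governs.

83.5 kips (bolt shear governs)

Bolt shear: A_b = π·0.75²/4 = 0.4418 in²; R_n = 84 × 0.4418 × 3 × 1 = 111.3 kips → 0.75 × 111.3 = 83.5 kips.
Bearing: edge l_c = 1.469, r_n = 77.11 kips; interior l_c = 1.938, r_n = 78.75 kips; R_n = 77.11 + 2·78.75 = 234.6 kips → 176 kips.
Block shear: A_gv = 4.609, A_nv = 3.242, A_nt = 0.7422 in²; R_n = min(0.6F_uA_nv, 0.6F_yA_gv) + U_bs·F_u·A_nt = 188.1 kips → 141 kips.
Bolt shear governs: 83.5 kips.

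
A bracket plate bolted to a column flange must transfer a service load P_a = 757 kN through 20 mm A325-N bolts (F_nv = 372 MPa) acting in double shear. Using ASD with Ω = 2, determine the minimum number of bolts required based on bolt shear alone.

A_b = π·20²/4 = 314.2 mm².
Per-bolt allowable strength R_n/Ω = 372 × 314.2 × 2 / 1000 / 2 = 116.9 kN.
n ≥ 757 / 116.9 = 6.477 → use 7 bolts.

7 bolts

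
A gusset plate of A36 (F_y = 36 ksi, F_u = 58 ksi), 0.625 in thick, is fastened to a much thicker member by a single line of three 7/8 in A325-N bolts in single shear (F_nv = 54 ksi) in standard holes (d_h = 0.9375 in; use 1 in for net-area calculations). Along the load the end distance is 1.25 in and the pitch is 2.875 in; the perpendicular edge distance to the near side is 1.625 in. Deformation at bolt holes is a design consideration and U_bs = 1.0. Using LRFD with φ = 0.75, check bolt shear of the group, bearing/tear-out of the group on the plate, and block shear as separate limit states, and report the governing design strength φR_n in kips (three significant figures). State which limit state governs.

Bolt shear: A_b = π·0.875²/4 = 0.6013 in²; R_n = 54 × 0.6013 × 3 × 1 = 97.41 kips → 0.75 × 97.41 = 73.1 kips.
Bearing: edge l_c = 0.7812, r_n = 33.98 kips; interior l_c = 1.938, r_n = 76.12 kips; R_n = 33.98 + 2·76.12 = 186.2 kips → 140 kips.
Block shear: A_gv = 4.375, A_nv = 2.812, A_nt = 0.7031 in²; R_n = min(0.6F_uA_nv, 0.6F_yA_gv) + U_bs·F_u·A_nt = 135.3 kips → 101 kips.
Bolt shear governs: 73.1 kips.

73.1 kips (bolt shear governs)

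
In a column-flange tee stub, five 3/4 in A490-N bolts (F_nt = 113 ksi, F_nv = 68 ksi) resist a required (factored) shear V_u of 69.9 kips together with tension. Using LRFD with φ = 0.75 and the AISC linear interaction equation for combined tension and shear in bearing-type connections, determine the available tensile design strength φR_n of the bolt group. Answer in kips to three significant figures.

A_b = π·0.75²/4 = 0.4418 in²; f_rv = 69.9 / (5 × 0.4418) = 31.64 ksi.
F'_nt = 1.3 F_nt − (F_nt / φF_nv) f_rv = 1.3·113 − (113/(0.75·68))·31.64 = 76.79 ksi, capped at F_nt → F'_nt = 76.79 ksi.
R_n = F'_nt · A_b · n = 76.79 × 0.4418 × 5 = 169.6 kips.
Design strength φR_n = 0.75 × 169.6 = 127 kips.

127 kips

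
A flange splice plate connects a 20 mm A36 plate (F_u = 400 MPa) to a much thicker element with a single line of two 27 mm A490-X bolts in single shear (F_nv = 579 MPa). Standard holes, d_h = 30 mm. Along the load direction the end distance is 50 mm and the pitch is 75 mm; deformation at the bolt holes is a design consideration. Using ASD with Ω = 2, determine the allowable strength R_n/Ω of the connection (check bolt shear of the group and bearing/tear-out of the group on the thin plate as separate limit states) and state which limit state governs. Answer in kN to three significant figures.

332 kN (bolt shear governs)

Bolt shear: A_b = π·27²/4 = 572.6 mm²; R_n = 579 × 572.6 × 2 × 1 / 1000 = 663 kN → 663 / 2 = 332 kN.
Bearing (1.2 l_c t F_u ≤ 2.4 d t F_u): upper limit = 2.4·27·20·400 / 1000 = 518.4 kN.
  Edge l_c = 50 − 30/2 = 35 → r_n = 336 kN; interior l_c = 75 − 30 = 45 → r_n = 432 kN.
  R_n,bearing = 1·336 + 1·432 = 768 kN → 768 / 2 = 384 kN.
Bolt shear governs: 332 kN.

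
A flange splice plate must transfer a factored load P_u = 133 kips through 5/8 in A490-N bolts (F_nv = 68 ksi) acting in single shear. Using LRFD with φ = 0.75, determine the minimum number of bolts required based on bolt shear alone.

A_b = π·0.625²/4 = 0.3068 in².
Per-bolt design strength φR_n = 0.75 × 68 × 0.3068 × 1 = 15.65 kips.
n ≥ 133 / 15.65 = 8.5 → use 9 bolts.

9 bolts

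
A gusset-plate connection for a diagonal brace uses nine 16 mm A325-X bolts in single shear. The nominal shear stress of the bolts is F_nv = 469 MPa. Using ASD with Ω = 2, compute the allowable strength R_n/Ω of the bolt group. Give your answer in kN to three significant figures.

A_b = π × 16² / 4 = 201.1 mm².
R_n = F_nv · A_b · n · n_s = 469 × 201.1 × 9 × 1 / 1000 = 848.7 kN.
Allowable strength R_n/Ω = 848.7 / 2 = 424 kN.

424 kN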